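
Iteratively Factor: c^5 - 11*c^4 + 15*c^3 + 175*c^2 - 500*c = (c - 5)*(c^4 - 6*c^3 - 15*c^2 + 100*c) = c*(c - 5)*(c^3 - 6*c^2 - 15*c + 100) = c*(c - 5)^2*(c^2 - c - 20) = c*(c - 5)^2*(c + 4)*(c - 5)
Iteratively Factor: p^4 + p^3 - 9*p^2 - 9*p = (p)*(p^3 + p^2 - 9*p - 9) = p*(p + 1)*(p^2 - 9) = p*(p + 1)*(p + 3)*(p - 3)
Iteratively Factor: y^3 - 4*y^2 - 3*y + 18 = (y - 3)*(y^2 - y - 6) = (y - 3)*(y + 2)*(y - 3)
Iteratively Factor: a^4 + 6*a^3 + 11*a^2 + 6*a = (a + 2)*(a^3 + 4*a^2 + 3*a) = a*(a + 2)*(a^2 + 4*a + 3) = a*(a + 2)*(a + 3)*(a + 1)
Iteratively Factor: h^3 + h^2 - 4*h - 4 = (h + 2)*(h^2 - h - 2) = (h + 1)*(h + 2)*(h - 2)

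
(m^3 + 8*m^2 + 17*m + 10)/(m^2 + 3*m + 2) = m + 5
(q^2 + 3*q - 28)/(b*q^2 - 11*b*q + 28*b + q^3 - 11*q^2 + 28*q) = (q + 7)/(b*q - 7*b + q^2 - 7*q)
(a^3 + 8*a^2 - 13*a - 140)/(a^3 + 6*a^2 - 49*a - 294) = (a^2 + a - 20)/(a^2 - a - 42)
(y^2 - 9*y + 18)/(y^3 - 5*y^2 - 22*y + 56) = (y^2 - 9*y + 18)/(y^3 - 5*y^2 - 22*y + 56)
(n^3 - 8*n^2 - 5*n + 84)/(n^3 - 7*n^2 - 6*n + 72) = (n - 7)/(n - 6)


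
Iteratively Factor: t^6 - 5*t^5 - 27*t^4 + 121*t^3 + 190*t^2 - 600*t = (t - 5)*(t^5 - 27*t^3 - 14*t^2 + 120*t) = (t - 5)*(t + 3)*(t^4 - 3*t^3 - 18*t^2 + 40*t) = (t - 5)*(t - 2)*(t + 3)*(t^3 - t^2 - 20*t) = (t - 5)^2*(t - 2)*(t + 3)*(t^2 + 4*t) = t*(t - 5)^2*(t - 2)*(t + 3)*(t + 4)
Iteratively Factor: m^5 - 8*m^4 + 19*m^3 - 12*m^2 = (m)*(m^4 - 8*m^3 + 19*m^2 - 12*m) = m*(m - 3)*(m^3 - 5*m^2 + 4*m) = m*(m - 4)*(m - 3)*(m^2 - m) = m^2*(m - 4)*(m - 3)*(m - 1)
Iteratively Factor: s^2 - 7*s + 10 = (s - 2)*(s - 5)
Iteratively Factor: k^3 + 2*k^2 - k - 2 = (k + 1)*(k^2 + k - 2) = (k - 1)*(k + 1)*(k + 2)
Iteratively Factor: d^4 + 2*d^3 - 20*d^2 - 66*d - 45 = (d - 5)*(d^3 + 7*d^2 + 15*d + 9) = (d - 5)*(d + 1)*(d^2 + 6*d + 9) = (d - 5)*(d + 1)*(d + 3)*(d + 3)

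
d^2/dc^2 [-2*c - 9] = 0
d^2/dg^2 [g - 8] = 0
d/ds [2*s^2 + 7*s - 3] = 4*s + 7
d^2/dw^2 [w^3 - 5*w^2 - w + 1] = 6*w - 10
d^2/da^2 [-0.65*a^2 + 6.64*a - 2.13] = -1.30000000000000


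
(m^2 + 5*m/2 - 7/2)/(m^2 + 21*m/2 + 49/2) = (m - 1)/(m + 7)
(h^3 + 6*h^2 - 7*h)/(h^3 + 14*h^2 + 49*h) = (h - 1)/(h + 7)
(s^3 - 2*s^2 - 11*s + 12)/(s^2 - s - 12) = s - 1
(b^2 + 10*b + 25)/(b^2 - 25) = (b + 5)/(b - 5)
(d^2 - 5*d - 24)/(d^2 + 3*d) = (d - 8)/d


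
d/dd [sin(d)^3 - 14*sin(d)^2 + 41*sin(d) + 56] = (3*sin(d)^2 - 28*sin(d) + 41)*cos(d)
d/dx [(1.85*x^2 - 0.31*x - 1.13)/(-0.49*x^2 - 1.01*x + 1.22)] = (-2.0204*x^2 + 3.4066*x - 1.5195)/(0.2401*x^4 + 0.9898*x^3 - 0.1755*x^2 - 2.4644*x + 1.4884)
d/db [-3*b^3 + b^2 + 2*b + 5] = -9*b^2 + 2*b + 2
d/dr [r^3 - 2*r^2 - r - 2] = 3*r^2 - 4*r - 1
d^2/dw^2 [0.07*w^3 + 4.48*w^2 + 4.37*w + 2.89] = 0.42*w + 8.96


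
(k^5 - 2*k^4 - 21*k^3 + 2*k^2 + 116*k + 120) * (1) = k^5 - 2*k^4 - 21*k^3 + 2*k^2 + 116*k + 120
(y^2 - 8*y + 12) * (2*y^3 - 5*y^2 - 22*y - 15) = 2*y^5 - 21*y^4 + 42*y^3 + 101*y^2 - 144*y - 180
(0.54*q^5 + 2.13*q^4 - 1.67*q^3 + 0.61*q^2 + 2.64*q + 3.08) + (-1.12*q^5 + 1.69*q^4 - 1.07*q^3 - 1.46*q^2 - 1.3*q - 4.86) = -0.58*q^5 + 3.82*q^4 - 2.74*q^3 - 0.85*q^2 + 1.34*q - 1.78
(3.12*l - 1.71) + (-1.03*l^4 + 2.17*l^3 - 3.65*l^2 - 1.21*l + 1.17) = -1.03*l^4 + 2.17*l^3 - 3.65*l^2 + 1.91*l - 0.54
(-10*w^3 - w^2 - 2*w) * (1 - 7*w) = 70*w^4 - 3*w^3 + 13*w^2 - 2*w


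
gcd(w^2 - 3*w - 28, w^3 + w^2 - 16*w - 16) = w + 4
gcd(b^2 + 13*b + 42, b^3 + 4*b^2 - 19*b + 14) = b + 7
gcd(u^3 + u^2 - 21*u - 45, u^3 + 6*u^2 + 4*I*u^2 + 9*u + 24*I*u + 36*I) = u^2 + 6*u + 9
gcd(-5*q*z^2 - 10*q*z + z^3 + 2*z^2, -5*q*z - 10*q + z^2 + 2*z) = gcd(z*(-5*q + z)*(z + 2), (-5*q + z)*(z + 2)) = -5*q*z - 10*q + z^2 + 2*z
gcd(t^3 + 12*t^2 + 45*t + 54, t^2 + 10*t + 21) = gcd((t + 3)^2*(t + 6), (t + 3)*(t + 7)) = t + 3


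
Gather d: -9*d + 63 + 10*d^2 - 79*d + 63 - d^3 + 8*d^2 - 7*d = -d^3 + 18*d^2 - 95*d + 126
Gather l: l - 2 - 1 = l - 3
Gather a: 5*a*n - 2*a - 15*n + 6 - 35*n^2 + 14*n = a*(5*n - 2) - 35*n^2 - n + 6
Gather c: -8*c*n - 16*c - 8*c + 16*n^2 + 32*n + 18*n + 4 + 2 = c*(-8*n - 24) + 16*n^2 + 50*n + 6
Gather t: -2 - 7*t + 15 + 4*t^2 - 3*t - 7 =4*t^2 - 10*t + 6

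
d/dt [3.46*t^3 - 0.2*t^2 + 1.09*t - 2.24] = 10.38*t^2 - 0.4*t + 1.09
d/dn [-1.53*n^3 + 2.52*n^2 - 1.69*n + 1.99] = -4.59*n^2 + 5.04*n - 1.69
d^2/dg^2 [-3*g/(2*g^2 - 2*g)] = -3/(g^3 - 3*g^2 + 3*g - 1)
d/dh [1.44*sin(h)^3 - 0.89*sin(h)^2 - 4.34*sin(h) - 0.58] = (4.32*sin(h)^2 - 1.78*sin(h) - 4.34)*cos(h)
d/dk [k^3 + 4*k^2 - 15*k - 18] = 3*k^2 + 8*k - 15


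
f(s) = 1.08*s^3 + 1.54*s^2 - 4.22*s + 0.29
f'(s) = 3.24*s^2 + 3.08*s - 4.22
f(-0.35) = 1.91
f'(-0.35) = -4.90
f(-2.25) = 5.28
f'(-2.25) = 5.25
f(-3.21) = -6.02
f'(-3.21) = 19.28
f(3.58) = 54.47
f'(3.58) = 48.33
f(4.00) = 77.17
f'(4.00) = 59.94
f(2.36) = 13.10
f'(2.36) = 21.09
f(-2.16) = 5.71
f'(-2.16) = 4.24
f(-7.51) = -338.61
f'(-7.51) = 155.39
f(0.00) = 0.29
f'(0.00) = -4.22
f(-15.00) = -3234.91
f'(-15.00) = 678.58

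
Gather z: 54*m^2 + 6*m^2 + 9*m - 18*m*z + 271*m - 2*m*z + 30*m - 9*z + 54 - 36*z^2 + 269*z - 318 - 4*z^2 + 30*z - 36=60*m^2 + 310*m - 40*z^2 + z*(290 - 20*m) - 300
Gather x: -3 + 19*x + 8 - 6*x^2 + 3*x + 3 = -6*x^2 + 22*x + 8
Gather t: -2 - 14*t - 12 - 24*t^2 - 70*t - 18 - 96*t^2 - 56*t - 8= -120*t^2 - 140*t - 40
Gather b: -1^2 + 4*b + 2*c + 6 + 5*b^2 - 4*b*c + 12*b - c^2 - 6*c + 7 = 5*b^2 + b*(16 - 4*c) - c^2 - 4*c + 12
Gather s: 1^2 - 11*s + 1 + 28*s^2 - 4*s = 28*s^2 - 15*s + 2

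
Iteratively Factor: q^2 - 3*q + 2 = (q - 1)*(q - 2)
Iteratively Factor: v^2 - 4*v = (v - 4)*(v)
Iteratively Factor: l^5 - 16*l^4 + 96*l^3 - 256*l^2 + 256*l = (l)*(l^4 - 16*l^3 + 96*l^2 - 256*l + 256) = l*(l - 4)*(l^3 - 12*l^2 + 48*l - 64) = l*(l - 4)^2*(l^2 - 8*l + 16) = l*(l - 4)^3*(l - 4)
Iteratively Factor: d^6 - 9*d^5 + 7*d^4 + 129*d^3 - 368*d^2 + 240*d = (d - 1)*(d^5 - 8*d^4 - d^3 + 128*d^2 - 240*d) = d*(d - 1)*(d^4 - 8*d^3 - d^2 + 128*d - 240) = d*(d - 1)*(d + 4)*(d^3 - 12*d^2 + 47*d - 60) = d*(d - 4)*(d - 1)*(d + 4)*(d^2 - 8*d + 15) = d*(d - 4)*(d - 3)*(d - 1)*(d + 4)*(d - 5)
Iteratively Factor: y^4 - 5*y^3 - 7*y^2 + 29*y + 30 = (y - 3)*(y^3 - 2*y^2 - 13*y - 10) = (y - 5)*(y - 3)*(y^2 + 3*y + 2) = (y - 5)*(y - 3)*(y + 1)*(y + 2)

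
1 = 1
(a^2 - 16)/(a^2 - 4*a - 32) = (a - 4)/(a - 8)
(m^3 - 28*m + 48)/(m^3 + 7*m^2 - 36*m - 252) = (m^2 - 6*m + 8)/(m^2 + m - 42)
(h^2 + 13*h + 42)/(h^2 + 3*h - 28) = (h + 6)/(h - 4)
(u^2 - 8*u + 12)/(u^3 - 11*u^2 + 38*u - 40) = (u - 6)/(u^2 - 9*u + 20)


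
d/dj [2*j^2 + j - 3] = 4*j + 1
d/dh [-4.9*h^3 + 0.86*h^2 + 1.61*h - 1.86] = -14.7*h^2 + 1.72*h + 1.61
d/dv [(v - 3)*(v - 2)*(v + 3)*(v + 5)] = 4*v^3 + 9*v^2 - 38*v - 27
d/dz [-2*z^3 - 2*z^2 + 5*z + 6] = -6*z^2 - 4*z + 5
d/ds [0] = 0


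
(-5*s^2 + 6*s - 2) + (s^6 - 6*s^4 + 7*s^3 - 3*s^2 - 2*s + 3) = s^6 - 6*s^4 + 7*s^3 - 8*s^2 + 4*s + 1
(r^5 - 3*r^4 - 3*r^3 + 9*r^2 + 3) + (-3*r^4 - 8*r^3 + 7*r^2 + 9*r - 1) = r^5 - 6*r^4 - 11*r^3 + 16*r^2 + 9*r + 2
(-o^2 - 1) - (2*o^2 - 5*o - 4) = -3*o^2 + 5*o + 3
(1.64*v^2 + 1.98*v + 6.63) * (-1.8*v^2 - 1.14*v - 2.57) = -2.952*v^4 - 5.4336*v^3 - 18.406*v^2 - 12.6468*v - 17.0391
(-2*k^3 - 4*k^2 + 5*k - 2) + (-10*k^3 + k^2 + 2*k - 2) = -12*k^3 - 3*k^2 + 7*k - 4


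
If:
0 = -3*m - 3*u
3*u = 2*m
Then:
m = 0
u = 0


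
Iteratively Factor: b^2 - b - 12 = (b - 4)*(b + 3)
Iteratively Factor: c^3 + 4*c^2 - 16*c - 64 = (c - 4)*(c^2 + 8*c + 16) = (c - 4)*(c + 4)*(c + 4)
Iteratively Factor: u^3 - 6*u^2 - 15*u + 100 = (u + 4)*(u^2 - 10*u + 25) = (u - 5)*(u + 4)*(u - 5)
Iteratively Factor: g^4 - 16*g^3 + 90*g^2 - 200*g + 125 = (g - 1)*(g^3 - 15*g^2 + 75*g - 125) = (g - 5)*(g - 1)*(g^2 - 10*g + 25) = (g - 5)^2*(g - 1)*(g - 5)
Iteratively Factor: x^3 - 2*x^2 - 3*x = (x + 1)*(x^2 - 3*x) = (x - 3)*(x + 1)*(x)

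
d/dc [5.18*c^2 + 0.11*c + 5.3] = 10.36*c + 0.11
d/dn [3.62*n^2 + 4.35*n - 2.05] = 7.24*n + 4.35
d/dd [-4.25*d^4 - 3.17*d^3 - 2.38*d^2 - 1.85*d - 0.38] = -17.0*d^3 - 9.51*d^2 - 4.76*d - 1.85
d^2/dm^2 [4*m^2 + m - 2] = 8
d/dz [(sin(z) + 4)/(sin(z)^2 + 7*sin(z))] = (-8*sin(z) + cos(z)^2 - 29)*cos(z)/((sin(z) + 7)^2*sin(z)^2)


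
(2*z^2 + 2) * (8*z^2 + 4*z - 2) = 16*z^4 + 8*z^3 + 12*z^2 + 8*z - 4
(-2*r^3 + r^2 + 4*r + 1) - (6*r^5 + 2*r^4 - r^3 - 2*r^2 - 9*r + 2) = -6*r^5 - 2*r^4 - r^3 + 3*r^2 + 13*r - 1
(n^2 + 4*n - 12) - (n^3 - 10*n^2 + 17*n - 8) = -n^3 + 11*n^2 - 13*n - 4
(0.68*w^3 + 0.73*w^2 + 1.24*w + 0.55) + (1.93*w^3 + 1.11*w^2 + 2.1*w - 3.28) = 2.61*w^3 + 1.84*w^2 + 3.34*w - 2.73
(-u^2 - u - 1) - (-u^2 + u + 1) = -2*u - 2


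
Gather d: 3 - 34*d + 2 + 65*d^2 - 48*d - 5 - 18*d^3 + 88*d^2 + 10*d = -18*d^3 + 153*d^2 - 72*d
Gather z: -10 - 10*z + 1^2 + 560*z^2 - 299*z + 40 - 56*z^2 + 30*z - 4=504*z^2 - 279*z + 27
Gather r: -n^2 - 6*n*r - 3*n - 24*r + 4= -n^2 - 3*n + r*(-6*n - 24) + 4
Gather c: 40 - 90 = -50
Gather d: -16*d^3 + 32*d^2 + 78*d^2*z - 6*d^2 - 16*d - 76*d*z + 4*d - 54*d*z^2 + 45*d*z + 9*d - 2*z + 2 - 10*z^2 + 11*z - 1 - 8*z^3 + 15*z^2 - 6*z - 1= -16*d^3 + d^2*(78*z + 26) + d*(-54*z^2 - 31*z - 3) - 8*z^3 + 5*z^2 + 3*z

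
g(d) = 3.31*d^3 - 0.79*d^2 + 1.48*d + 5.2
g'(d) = 9.93*d^2 - 1.58*d + 1.48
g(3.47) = 139.12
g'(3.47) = 115.56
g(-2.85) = -82.06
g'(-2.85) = 86.64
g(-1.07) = -1.34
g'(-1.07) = 14.54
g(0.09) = 5.33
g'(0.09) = 1.42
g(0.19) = 5.48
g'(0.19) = 1.54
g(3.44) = 135.68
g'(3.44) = 113.55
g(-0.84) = 1.44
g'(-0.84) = 9.81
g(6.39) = 846.04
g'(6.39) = 396.85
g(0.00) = 5.20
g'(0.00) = 1.48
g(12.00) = 5628.88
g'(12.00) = 1412.44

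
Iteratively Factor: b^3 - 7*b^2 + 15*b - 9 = (b - 3)*(b^2 - 4*b + 3) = (b - 3)*(b - 1)*(b - 3)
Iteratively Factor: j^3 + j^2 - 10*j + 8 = (j - 1)*(j^2 + 2*j - 8) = (j - 2)*(j - 1)*(j + 4)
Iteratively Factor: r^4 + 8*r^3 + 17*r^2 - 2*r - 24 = (r - 1)*(r^3 + 9*r^2 + 26*r + 24) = (r - 1)*(r + 4)*(r^2 + 5*r + 6) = (r - 1)*(r + 2)*(r + 4)*(r + 3)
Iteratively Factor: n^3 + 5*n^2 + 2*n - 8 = (n + 4)*(n^2 + n - 2) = (n - 1)*(n + 4)*(n + 2)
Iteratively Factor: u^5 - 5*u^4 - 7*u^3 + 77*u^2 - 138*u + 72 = (u - 3)*(u^4 - 2*u^3 - 13*u^2 + 38*u - 24) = (u - 3)^2*(u^3 + u^2 - 10*u + 8) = (u - 3)^2*(u - 1)*(u^2 + 2*u - 8) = (u - 3)^2*(u - 1)*(u + 4)*(u - 2)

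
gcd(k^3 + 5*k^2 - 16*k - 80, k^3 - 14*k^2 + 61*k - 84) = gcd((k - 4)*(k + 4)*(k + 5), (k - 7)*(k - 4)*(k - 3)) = k - 4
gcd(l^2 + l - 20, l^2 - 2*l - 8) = l - 4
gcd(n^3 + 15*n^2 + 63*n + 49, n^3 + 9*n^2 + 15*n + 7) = n^2 + 8*n + 7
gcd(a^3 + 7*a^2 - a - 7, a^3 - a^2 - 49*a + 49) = a^2 + 6*a - 7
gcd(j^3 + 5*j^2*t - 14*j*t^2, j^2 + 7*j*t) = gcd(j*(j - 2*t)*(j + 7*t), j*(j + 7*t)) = j^2 + 7*j*t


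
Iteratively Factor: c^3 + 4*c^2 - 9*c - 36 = (c - 3)*(c^2 + 7*c + 12) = (c - 3)*(c + 4)*(c + 3)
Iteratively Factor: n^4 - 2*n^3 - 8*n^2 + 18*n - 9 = (n + 3)*(n^3 - 5*n^2 + 7*n - 3) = (n - 1)*(n + 3)*(n^2 - 4*n + 3) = (n - 1)^2*(n + 3)*(n - 3)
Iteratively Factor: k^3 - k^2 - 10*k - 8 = (k + 1)*(k^2 - 2*k - 8) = (k - 4)*(k + 1)*(k + 2)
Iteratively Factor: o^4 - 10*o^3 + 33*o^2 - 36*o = (o - 3)*(o^3 - 7*o^2 + 12*o) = o*(o - 3)*(o^2 - 7*o + 12) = o*(o - 4)*(o - 3)*(o - 3)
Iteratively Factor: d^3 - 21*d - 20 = (d + 4)*(d^2 - 4*d - 5) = (d - 5)*(d + 4)*(d + 1)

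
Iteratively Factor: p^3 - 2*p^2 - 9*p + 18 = (p - 2)*(p^2 - 9) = (p - 2)*(p + 3)*(p - 3)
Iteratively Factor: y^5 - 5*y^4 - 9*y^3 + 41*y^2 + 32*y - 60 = (y - 3)*(y^4 - 2*y^3 - 15*y^2 - 4*y + 20) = (y - 3)*(y - 1)*(y^3 - y^2 - 16*y - 20) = (y - 3)*(y - 1)*(y + 2)*(y^2 - 3*y - 10) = (y - 5)*(y - 3)*(y - 1)*(y + 2)*(y + 2)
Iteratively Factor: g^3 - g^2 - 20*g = (g - 5)*(g^2 + 4*g) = (g - 5)*(g + 4)*(g)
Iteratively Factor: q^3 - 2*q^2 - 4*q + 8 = (q + 2)*(q^2 - 4*q + 4) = (q - 2)*(q + 2)*(q - 2)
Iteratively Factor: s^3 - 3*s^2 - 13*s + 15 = (s - 5)*(s^2 + 2*s - 3) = (s - 5)*(s - 1)*(s + 3)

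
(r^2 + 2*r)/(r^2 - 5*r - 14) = r/(r - 7)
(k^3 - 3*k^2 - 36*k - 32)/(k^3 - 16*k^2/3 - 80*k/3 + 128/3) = 3*(k + 1)/(3*k - 4)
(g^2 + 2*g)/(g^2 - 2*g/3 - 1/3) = 3*g*(g + 2)/(3*g^2 - 2*g - 1)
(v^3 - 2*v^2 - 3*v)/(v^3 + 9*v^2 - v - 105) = v*(v + 1)/(v^2 + 12*v + 35)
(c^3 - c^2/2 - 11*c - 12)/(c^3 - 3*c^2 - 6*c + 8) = (c + 3/2)/(c - 1)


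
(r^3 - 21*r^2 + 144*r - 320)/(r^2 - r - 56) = (r^2 - 13*r + 40)/(r + 7)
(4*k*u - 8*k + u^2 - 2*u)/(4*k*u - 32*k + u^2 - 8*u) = (u - 2)/(u - 8)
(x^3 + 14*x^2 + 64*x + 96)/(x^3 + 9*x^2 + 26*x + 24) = (x^2 + 10*x + 24)/(x^2 + 5*x + 6)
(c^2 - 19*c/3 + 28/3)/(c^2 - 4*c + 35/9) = 3*(c - 4)/(3*c - 5)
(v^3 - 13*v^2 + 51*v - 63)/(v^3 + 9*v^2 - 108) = (v^2 - 10*v + 21)/(v^2 + 12*v + 36)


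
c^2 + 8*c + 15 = (c + 3)*(c + 5)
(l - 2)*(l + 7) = l^2 + 5*l - 14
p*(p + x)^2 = p^3 + 2*p^2*x + p*x^2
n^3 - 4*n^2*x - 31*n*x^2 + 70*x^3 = (n - 7*x)*(n - 2*x)*(n + 5*x)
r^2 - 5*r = r*(r - 5)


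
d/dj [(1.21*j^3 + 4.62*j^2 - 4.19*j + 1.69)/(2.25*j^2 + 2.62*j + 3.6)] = (2.7225*j^4 + 6.3404*j^3 + 34.5999*j^2 + 25.659*j - 19.5118)/(5.0625*j^4 + 11.79*j^3 + 23.0644*j^2 + 18.864*j + 12.96)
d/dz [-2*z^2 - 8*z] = -4*z - 8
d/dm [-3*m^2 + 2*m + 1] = 2 - 6*m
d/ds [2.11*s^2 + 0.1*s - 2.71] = 4.22*s + 0.1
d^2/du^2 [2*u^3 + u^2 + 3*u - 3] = 12*u + 2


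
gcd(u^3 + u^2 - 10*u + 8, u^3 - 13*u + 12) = u^2 + 3*u - 4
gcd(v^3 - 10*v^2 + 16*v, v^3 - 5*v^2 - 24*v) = v^2 - 8*v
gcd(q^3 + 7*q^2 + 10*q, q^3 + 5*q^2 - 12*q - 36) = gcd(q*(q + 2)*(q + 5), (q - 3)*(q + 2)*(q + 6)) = q + 2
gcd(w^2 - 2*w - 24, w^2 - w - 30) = w - 6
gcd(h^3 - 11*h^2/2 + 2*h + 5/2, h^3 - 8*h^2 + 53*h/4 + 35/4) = h^2 - 9*h/2 - 5/2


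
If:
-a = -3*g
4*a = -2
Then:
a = -1/2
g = -1/6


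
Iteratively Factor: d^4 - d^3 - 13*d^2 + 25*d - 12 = (d - 1)*(d^3 - 13*d + 12) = (d - 1)*(d + 4)*(d^2 - 4*d + 3) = (d - 3)*(d - 1)*(d + 4)*(d - 1)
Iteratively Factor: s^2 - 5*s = (s - 5)*(s)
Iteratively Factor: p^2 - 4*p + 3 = (p - 1)*(p - 3)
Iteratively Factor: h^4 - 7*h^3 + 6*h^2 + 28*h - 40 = (h + 2)*(h^3 - 9*h^2 + 24*h - 20) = (h - 5)*(h + 2)*(h^2 - 4*h + 4) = (h - 5)*(h - 2)*(h + 2)*(h - 2)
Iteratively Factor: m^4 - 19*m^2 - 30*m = (m + 3)*(m^3 - 3*m^2 - 10*m) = (m - 5)*(m + 3)*(m^2 + 2*m) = (m - 5)*(m + 2)*(m + 3)*(m)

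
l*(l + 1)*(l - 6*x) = l^3 - 6*l^2*x + l^2 - 6*l*x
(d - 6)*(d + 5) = d^2 - d - 30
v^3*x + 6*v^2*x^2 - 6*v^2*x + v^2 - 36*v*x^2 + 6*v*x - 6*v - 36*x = (v - 6)*(v + 6*x)*(v*x + 1)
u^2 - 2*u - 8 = (u - 4)*(u + 2)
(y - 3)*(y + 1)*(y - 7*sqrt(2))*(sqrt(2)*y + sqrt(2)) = sqrt(2)*y^4 - 14*y^3 - sqrt(2)*y^3 - 5*sqrt(2)*y^2 + 14*y^2 - 3*sqrt(2)*y + 70*y + 42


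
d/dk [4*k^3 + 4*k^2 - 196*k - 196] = 12*k^2 + 8*k - 196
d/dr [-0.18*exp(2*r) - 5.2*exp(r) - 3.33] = (-0.36*exp(r) - 5.2)*exp(r)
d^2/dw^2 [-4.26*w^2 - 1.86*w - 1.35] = -8.52000000000000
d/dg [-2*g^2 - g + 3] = -4*g - 1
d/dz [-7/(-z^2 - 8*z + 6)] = 14*(-z - 4)/(z^2 + 8*z - 6)^2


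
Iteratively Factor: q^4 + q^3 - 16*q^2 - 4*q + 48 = (q + 2)*(q^3 - q^2 - 14*q + 24) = (q - 3)*(q + 2)*(q^2 + 2*q - 8) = (q - 3)*(q + 2)*(q + 4)*(q - 2)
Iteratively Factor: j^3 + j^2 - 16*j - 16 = (j + 1)*(j^2 - 16) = (j - 4)*(j + 1)*(j + 4)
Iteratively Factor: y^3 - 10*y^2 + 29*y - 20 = (y - 1)*(y^2 - 9*y + 20) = (y - 4)*(y - 1)*(y - 5)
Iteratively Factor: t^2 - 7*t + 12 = (t - 3)*(t - 4)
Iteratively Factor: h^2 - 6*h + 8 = (h - 2)*(h - 4)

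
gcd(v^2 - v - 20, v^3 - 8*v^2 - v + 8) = 1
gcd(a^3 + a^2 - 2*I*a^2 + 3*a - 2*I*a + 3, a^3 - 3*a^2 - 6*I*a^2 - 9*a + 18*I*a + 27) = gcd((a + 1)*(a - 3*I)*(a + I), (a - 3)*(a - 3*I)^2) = a - 3*I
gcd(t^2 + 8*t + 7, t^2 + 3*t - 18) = 1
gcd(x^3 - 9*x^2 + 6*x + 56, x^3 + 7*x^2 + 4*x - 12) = x + 2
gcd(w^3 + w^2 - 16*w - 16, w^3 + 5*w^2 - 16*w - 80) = w^2 - 16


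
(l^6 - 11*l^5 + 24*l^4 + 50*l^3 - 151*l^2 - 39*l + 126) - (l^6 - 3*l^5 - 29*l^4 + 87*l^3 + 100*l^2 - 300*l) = -8*l^5 + 53*l^4 - 37*l^3 - 251*l^2 + 261*l + 126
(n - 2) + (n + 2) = 2*n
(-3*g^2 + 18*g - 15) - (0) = -3*g^2 + 18*g - 15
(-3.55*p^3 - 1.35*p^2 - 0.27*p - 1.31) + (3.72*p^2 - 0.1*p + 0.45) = -3.55*p^3 + 2.37*p^2 - 0.37*p - 0.86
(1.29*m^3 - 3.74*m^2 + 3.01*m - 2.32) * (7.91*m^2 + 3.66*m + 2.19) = 10.2039*m^5 - 24.862*m^4 + 12.9458*m^3 - 15.5252*m^2 - 1.8993*m - 5.0808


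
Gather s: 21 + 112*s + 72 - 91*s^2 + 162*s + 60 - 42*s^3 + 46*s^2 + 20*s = -42*s^3 - 45*s^2 + 294*s + 153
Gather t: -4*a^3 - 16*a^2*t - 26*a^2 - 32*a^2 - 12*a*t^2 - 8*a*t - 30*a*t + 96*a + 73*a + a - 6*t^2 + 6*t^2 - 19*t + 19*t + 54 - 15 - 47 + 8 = -4*a^3 - 58*a^2 - 12*a*t^2 + 170*a + t*(-16*a^2 - 38*a)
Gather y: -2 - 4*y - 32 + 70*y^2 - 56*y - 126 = 70*y^2 - 60*y - 160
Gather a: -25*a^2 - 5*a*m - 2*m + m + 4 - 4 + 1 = -25*a^2 - 5*a*m - m + 1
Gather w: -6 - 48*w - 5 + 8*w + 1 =-40*w - 10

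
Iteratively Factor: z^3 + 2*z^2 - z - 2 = (z - 1)*(z^2 + 3*z + 2) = (z - 1)*(z + 1)*(z + 2)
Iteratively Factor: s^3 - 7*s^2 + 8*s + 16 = (s - 4)*(s^2 - 3*s - 4) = (s - 4)^2*(s + 1)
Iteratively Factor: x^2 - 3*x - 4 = (x - 4)*(x + 1)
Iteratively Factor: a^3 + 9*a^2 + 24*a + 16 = (a + 4)*(a^2 + 5*a + 4) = (a + 4)^2*(a + 1)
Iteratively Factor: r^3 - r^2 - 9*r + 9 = (r - 3)*(r^2 + 2*r - 3) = (r - 3)*(r - 1)*(r + 3)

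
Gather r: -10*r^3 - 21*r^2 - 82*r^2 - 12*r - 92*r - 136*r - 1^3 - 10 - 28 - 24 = -10*r^3 - 103*r^2 - 240*r - 63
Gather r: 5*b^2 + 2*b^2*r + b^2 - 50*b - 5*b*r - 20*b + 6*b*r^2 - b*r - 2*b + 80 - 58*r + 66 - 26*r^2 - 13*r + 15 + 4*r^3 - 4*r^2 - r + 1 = 6*b^2 - 72*b + 4*r^3 + r^2*(6*b - 30) + r*(2*b^2 - 6*b - 72) + 162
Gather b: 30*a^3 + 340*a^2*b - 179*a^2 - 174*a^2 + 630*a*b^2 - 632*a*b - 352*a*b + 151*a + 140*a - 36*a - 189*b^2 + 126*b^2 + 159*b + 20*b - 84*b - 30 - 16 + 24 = 30*a^3 - 353*a^2 + 255*a + b^2*(630*a - 63) + b*(340*a^2 - 984*a + 95) - 22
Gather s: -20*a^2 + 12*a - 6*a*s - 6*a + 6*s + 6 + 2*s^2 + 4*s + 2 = -20*a^2 + 6*a + 2*s^2 + s*(10 - 6*a) + 8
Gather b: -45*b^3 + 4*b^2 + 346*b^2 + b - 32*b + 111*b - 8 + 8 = -45*b^3 + 350*b^2 + 80*b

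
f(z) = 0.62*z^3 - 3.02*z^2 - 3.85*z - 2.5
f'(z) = 1.86*z^2 - 6.04*z - 3.85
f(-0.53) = -1.40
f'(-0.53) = -0.13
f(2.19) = -18.90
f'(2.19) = -8.16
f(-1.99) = -11.68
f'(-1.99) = 15.54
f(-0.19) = -1.88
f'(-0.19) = -2.64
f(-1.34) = -4.26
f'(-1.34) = 7.58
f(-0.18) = -1.91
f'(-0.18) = -2.70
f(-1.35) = -4.33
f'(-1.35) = 7.69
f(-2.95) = -33.34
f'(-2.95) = 30.15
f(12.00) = 587.78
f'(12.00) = 191.51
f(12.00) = 587.78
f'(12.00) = 191.51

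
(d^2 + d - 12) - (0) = d^2 + d - 12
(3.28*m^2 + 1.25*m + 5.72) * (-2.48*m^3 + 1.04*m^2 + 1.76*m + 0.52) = -8.1344*m^5 + 0.3112*m^4 - 7.1128*m^3 + 9.8544*m^2 + 10.7172*m + 2.9744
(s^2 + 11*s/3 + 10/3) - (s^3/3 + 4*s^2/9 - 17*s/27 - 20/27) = -s^3/3 + 5*s^2/9 + 116*s/27 + 110/27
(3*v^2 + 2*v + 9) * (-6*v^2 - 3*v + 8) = -18*v^4 - 21*v^3 - 36*v^2 - 11*v + 72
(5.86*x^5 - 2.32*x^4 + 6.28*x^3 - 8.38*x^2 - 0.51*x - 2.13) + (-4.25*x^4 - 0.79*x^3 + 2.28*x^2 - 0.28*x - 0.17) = 5.86*x^5 - 6.57*x^4 + 5.49*x^3 - 6.1*x^2 - 0.79*x - 2.3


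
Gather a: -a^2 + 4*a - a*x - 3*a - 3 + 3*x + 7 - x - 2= -a^2 + a*(1 - x) + 2*x + 2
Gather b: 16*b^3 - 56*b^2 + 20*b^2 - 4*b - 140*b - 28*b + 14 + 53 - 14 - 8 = 16*b^3 - 36*b^2 - 172*b + 45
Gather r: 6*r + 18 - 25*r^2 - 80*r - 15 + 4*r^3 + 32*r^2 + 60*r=4*r^3 + 7*r^2 - 14*r + 3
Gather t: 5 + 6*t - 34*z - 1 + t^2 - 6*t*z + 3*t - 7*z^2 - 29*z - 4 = t^2 + t*(9 - 6*z) - 7*z^2 - 63*z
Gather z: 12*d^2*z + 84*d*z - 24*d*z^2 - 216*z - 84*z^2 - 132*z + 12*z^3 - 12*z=12*z^3 + z^2*(-24*d - 84) + z*(12*d^2 + 84*d - 360)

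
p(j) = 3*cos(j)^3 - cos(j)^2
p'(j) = -9*sin(j)*cos(j)^2 + 2*sin(j)*cos(j) = (2 - 9*cos(j))*sin(j)*cos(j)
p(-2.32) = -1.41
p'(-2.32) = 4.05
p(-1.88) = -0.18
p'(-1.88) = 1.37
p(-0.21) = 1.85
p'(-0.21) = 1.39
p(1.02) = 0.16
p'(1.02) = -1.21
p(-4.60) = -0.02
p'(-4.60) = -0.34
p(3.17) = -4.00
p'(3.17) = 0.31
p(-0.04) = 1.99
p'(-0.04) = 0.28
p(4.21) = -0.57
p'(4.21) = 2.67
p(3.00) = -3.89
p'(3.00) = -1.52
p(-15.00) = -1.89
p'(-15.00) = 4.37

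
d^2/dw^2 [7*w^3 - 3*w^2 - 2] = 42*w - 6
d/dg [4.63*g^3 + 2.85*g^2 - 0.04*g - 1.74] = 13.89*g^2 + 5.7*g - 0.04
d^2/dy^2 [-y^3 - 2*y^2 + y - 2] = -6*y - 4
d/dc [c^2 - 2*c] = 2*c - 2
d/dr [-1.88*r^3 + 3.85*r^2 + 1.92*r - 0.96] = -5.64*r^2 + 7.7*r + 1.92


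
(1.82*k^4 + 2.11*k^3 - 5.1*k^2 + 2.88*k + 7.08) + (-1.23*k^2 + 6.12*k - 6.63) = 1.82*k^4 + 2.11*k^3 - 6.33*k^2 + 9.0*k + 0.45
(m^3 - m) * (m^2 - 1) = m^5 - 2*m^3 + m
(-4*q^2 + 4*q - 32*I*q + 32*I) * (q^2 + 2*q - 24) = -4*q^4 - 4*q^3 - 32*I*q^3 + 104*q^2 - 32*I*q^2 - 96*q + 832*I*q - 768*I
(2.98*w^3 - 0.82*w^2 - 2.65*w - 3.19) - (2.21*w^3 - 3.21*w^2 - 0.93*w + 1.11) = 0.77*w^3 + 2.39*w^2 - 1.72*w - 4.3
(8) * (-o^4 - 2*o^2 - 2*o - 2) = -8*o^4 - 16*o^2 - 16*o - 16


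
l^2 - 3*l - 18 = (l - 6)*(l + 3)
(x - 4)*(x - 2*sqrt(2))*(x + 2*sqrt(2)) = x^3 - 4*x^2 - 8*x + 32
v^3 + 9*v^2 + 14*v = v*(v + 2)*(v + 7)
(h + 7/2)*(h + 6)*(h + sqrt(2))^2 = h^4 + 2*sqrt(2)*h^3 + 19*h^3/2 + 23*h^2 + 19*sqrt(2)*h^2 + 19*h + 42*sqrt(2)*h + 42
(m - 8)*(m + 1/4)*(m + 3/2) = m^3 - 25*m^2/4 - 109*m/8 - 3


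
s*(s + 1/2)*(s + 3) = s^3 + 7*s^2/2 + 3*s/2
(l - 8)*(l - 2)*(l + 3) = l^3 - 7*l^2 - 14*l + 48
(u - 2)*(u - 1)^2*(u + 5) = u^4 + u^3 - 15*u^2 + 23*u - 10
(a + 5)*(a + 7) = a^2 + 12*a + 35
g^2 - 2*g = g*(g - 2)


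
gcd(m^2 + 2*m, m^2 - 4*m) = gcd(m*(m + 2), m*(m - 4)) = m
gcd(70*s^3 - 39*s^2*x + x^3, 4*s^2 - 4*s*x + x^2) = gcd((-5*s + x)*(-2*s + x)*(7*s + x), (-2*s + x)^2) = -2*s + x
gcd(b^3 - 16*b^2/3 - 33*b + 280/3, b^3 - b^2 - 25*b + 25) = b + 5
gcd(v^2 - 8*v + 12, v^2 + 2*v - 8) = v - 2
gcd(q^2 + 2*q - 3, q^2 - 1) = q - 1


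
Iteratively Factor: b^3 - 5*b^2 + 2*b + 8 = (b - 2)*(b^2 - 3*b - 4) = (b - 2)*(b + 1)*(b - 4)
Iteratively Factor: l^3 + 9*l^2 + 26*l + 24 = (l + 2)*(l^2 + 7*l + 12) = (l + 2)*(l + 3)*(l + 4)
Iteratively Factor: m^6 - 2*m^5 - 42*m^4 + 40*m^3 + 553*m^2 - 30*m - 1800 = (m + 3)*(m^5 - 5*m^4 - 27*m^3 + 121*m^2 + 190*m - 600) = (m + 3)^2*(m^4 - 8*m^3 - 3*m^2 + 130*m - 200) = (m - 2)*(m + 3)^2*(m^3 - 6*m^2 - 15*m + 100) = (m - 2)*(m + 3)^2*(m + 4)*(m^2 - 10*m + 25) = (m - 5)*(m - 2)*(m + 3)^2*(m + 4)*(m - 5)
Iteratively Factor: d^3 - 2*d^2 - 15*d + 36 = (d - 3)*(d^2 + d - 12) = (d - 3)^2*(d + 4)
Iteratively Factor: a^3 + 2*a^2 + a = (a + 1)*(a^2 + a) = (a + 1)^2*(a)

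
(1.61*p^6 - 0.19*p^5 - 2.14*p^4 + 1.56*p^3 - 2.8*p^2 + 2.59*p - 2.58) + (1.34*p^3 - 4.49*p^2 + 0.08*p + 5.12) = 1.61*p^6 - 0.19*p^5 - 2.14*p^4 + 2.9*p^3 - 7.29*p^2 + 2.67*p + 2.54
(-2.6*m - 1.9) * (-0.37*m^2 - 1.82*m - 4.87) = 0.962*m^3 + 5.435*m^2 + 16.12*m + 9.253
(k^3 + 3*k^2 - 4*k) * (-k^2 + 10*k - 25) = -k^5 + 7*k^4 + 9*k^3 - 115*k^2 + 100*k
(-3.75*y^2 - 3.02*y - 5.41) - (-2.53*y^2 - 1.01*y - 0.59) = -1.22*y^2 - 2.01*y - 4.82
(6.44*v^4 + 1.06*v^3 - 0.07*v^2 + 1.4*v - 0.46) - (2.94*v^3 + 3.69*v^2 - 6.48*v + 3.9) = 6.44*v^4 - 1.88*v^3 - 3.76*v^2 + 7.88*v - 4.36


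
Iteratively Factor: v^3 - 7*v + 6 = (v - 1)*(v^2 + v - 6) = (v - 1)*(v + 3)*(v - 2)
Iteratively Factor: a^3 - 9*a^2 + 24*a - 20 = (a - 2)*(a^2 - 7*a + 10) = (a - 5)*(a - 2)*(a - 2)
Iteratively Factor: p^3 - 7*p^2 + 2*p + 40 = (p + 2)*(p^2 - 9*p + 20) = (p - 5)*(p + 2)*(p - 4)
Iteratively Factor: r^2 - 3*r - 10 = (r + 2)*(r - 5)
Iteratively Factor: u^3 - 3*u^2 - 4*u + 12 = (u - 2)*(u^2 - u - 6) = (u - 2)*(u + 2)*(u - 3)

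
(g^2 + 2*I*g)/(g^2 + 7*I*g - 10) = g/(g + 5*I)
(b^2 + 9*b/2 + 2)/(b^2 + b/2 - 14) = (2*b + 1)/(2*b - 7)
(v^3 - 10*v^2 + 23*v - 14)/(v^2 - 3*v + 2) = v - 7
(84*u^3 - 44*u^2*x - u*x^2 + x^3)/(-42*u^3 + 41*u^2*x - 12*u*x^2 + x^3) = (-42*u^2 + u*x + x^2)/(21*u^2 - 10*u*x + x^2)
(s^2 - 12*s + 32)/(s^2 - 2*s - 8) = (s - 8)/(s + 2)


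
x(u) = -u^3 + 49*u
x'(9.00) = -194.00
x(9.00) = -288.00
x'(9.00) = -194.00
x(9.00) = -288.00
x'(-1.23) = 44.46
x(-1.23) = -58.41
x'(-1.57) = 41.61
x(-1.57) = -73.06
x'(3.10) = 20.17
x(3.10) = 122.11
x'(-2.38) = 32.01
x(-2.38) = -103.14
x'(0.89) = 46.62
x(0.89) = 42.91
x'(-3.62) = 9.69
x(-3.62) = -129.94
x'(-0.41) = 48.50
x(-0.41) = -20.02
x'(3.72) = 7.48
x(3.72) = 130.80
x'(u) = 49 - 3*u^2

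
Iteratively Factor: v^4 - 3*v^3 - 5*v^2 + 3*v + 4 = (v - 4)*(v^3 + v^2 - v - 1) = (v - 4)*(v + 1)*(v^2 - 1) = (v - 4)*(v + 1)^2*(v - 1)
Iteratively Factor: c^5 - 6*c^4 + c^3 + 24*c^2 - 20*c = (c - 5)*(c^4 - c^3 - 4*c^2 + 4*c) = (c - 5)*(c - 1)*(c^3 - 4*c) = c*(c - 5)*(c - 1)*(c^2 - 4) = c*(c - 5)*(c - 2)*(c - 1)*(c + 2)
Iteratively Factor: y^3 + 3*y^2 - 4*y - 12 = (y - 2)*(y^2 + 5*y + 6) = (y - 2)*(y + 2)*(y + 3)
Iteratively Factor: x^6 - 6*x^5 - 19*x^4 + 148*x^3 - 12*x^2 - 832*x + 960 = (x - 5)*(x^5 - x^4 - 24*x^3 + 28*x^2 + 128*x - 192) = (x - 5)*(x + 3)*(x^4 - 4*x^3 - 12*x^2 + 64*x - 64) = (x - 5)*(x + 3)*(x + 4)*(x^3 - 8*x^2 + 20*x - 16) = (x - 5)*(x - 2)*(x + 3)*(x + 4)*(x^2 - 6*x + 8) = (x - 5)*(x - 2)^2*(x + 3)*(x + 4)*(x - 4)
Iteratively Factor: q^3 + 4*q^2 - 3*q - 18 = (q - 2)*(q^2 + 6*q + 9) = (q - 2)*(q + 3)*(q + 3)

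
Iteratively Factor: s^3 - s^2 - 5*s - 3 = (s - 3)*(s^2 + 2*s + 1) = (s - 3)*(s + 1)*(s + 1)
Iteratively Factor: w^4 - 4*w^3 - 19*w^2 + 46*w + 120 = (w - 4)*(w^3 - 19*w - 30) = (w - 4)*(w + 3)*(w^2 - 3*w - 10) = (w - 4)*(w + 2)*(w + 3)*(w - 5)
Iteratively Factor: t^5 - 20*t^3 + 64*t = (t - 2)*(t^4 + 2*t^3 - 16*t^2 - 32*t) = (t - 2)*(t + 2)*(t^3 - 16*t) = t*(t - 2)*(t + 2)*(t^2 - 16) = t*(t - 2)*(t + 2)*(t + 4)*(t - 4)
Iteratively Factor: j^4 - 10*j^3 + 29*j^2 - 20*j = (j - 4)*(j^3 - 6*j^2 + 5*j) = j*(j - 4)*(j^2 - 6*j + 5) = j*(j - 5)*(j - 4)*(j - 1)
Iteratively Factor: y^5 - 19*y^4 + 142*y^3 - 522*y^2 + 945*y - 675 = (y - 3)*(y^4 - 16*y^3 + 94*y^2 - 240*y + 225) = (y - 5)*(y - 3)*(y^3 - 11*y^2 + 39*y - 45) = (y - 5)*(y - 3)^2*(y^2 - 8*y + 15) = (y - 5)*(y - 3)^3*(y - 5)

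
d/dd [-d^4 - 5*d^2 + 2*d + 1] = -4*d^3 - 10*d + 2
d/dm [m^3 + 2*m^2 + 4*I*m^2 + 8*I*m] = 3*m^2 + m*(4 + 8*I) + 8*I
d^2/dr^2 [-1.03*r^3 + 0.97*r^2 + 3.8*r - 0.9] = 1.94 - 6.18*r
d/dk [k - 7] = 1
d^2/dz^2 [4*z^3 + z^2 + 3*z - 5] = 24*z + 2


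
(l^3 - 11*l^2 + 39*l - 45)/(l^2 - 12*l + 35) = (l^2 - 6*l + 9)/(l - 7)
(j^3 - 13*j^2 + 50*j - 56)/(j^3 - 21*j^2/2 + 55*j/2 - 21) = 2*(j - 4)/(2*j - 3)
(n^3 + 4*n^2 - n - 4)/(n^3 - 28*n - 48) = (n^2 - 1)/(n^2 - 4*n - 12)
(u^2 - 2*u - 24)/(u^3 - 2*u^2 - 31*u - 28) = (u - 6)/(u^2 - 6*u - 7)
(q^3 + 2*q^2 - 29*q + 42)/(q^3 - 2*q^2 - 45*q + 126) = (q - 2)/(q - 6)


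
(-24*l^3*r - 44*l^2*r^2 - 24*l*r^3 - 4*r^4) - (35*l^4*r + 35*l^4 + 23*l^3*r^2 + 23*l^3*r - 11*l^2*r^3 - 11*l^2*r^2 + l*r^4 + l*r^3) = -35*l^4*r - 35*l^4 - 23*l^3*r^2 - 47*l^3*r + 11*l^2*r^3 - 33*l^2*r^2 - l*r^4 - 25*l*r^3 - 4*r^4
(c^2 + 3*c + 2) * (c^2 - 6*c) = c^4 - 3*c^3 - 16*c^2 - 12*c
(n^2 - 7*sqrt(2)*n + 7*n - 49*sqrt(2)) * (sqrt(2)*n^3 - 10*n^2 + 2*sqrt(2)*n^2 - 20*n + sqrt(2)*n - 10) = sqrt(2)*n^5 - 24*n^4 + 9*sqrt(2)*n^4 - 216*n^3 + 85*sqrt(2)*n^3 - 360*n^2 + 637*sqrt(2)*n^2 - 168*n + 1050*sqrt(2)*n + 490*sqrt(2)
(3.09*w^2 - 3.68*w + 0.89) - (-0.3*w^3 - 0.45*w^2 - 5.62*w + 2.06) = 0.3*w^3 + 3.54*w^2 + 1.94*w - 1.17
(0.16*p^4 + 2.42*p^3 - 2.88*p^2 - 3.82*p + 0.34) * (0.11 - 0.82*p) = -0.1312*p^5 - 1.9668*p^4 + 2.6278*p^3 + 2.8156*p^2 - 0.699*p + 0.0374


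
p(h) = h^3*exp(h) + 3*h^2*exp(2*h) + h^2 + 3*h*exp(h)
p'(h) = h^3*exp(h) + 6*h^2*exp(2*h) + 3*h^2*exp(h) + 6*h*exp(2*h) + 3*h*exp(h) + 2*h + 3*exp(h)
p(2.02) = 807.52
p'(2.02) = 2306.73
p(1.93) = 623.56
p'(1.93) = 1801.41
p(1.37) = 115.37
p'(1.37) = 364.71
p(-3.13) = 8.10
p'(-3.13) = -6.52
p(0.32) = 2.05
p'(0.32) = 11.37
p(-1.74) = 1.47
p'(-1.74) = -2.96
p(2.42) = 2468.85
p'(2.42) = 6757.45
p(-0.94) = -0.14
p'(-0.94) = -1.15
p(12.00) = 11443587859688.44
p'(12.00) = 24794176211343.82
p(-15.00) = 225.00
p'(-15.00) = -30.00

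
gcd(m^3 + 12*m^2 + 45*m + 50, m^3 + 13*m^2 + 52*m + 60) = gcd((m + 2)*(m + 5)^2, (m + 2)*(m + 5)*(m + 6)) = m^2 + 7*m + 10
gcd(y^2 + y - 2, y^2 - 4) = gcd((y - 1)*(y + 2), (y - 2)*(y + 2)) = y + 2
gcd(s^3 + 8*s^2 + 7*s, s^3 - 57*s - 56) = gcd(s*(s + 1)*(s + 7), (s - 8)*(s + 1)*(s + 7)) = s^2 + 8*s + 7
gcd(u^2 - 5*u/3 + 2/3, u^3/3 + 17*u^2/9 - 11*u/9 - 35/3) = 1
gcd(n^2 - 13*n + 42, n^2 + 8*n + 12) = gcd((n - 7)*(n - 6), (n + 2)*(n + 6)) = 1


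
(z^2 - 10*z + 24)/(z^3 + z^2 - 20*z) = (z - 6)/(z*(z + 5))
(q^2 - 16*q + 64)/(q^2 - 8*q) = (q - 8)/q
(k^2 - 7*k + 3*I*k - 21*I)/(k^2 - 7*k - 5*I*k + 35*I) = (k + 3*I)/(k - 5*I)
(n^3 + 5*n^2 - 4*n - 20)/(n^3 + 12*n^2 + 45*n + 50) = (n - 2)/(n + 5)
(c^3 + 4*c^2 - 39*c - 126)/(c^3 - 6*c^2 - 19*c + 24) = (c^2 + c - 42)/(c^2 - 9*c + 8)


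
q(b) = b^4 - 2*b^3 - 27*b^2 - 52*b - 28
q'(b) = 4*b^3 - 6*b^2 - 54*b - 52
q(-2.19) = 0.39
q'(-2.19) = -4.53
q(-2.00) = 0.00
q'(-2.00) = 0.00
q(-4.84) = 366.71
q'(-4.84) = -384.71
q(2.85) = -375.83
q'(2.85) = -162.04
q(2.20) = -270.95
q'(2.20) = -157.25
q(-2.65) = 6.73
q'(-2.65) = -25.47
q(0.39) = -52.48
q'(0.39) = -73.74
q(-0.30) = -14.77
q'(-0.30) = -36.45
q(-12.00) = 20900.00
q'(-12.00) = -7180.00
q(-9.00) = 6272.00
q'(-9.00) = -2968.00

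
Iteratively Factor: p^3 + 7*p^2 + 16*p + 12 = (p + 2)*(p^2 + 5*p + 6) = (p + 2)*(p + 3)*(p + 2)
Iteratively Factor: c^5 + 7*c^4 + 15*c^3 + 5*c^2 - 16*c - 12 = (c + 3)*(c^4 + 4*c^3 + 3*c^2 - 4*c - 4) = (c + 2)*(c + 3)*(c^3 + 2*c^2 - c - 2) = (c + 2)^2*(c + 3)*(c^2 - 1) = (c + 1)*(c + 2)^2*(c + 3)*(c - 1)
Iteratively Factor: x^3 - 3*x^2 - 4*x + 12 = (x - 3)*(x^2 - 4) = (x - 3)*(x + 2)*(x - 2)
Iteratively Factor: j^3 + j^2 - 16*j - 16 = (j - 4)*(j^2 + 5*j + 4) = (j - 4)*(j + 1)*(j + 4)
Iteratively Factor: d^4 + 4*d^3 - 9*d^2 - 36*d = (d - 3)*(d^3 + 7*d^2 + 12*d) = d*(d - 3)*(d^2 + 7*d + 12) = d*(d - 3)*(d + 3)*(d + 4)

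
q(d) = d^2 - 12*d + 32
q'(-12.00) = -36.00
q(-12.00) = 320.00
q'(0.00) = -12.00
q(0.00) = 32.00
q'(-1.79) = -15.58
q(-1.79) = 56.68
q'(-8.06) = -28.12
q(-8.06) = 193.68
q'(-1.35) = -14.70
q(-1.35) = 50.02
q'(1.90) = -8.20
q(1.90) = 12.81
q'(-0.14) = -12.28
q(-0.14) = 33.70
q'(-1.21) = -14.42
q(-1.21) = 47.98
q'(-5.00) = -22.00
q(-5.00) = 117.00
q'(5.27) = -1.46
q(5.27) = -3.47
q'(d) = 2*d - 12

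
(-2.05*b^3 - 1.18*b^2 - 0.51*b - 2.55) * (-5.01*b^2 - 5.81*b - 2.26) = 10.2705*b^5 + 17.8223*b^4 + 14.0439*b^3 + 18.4054*b^2 + 15.9681*b + 5.763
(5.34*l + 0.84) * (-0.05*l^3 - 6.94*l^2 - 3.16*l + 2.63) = -0.267*l^4 - 37.1016*l^3 - 22.704*l^2 + 11.3898*l + 2.2092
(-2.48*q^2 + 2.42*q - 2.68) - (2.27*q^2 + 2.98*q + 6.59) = -4.75*q^2 - 0.56*q - 9.27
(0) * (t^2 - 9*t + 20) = 0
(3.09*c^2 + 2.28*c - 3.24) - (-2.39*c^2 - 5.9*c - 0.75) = 5.48*c^2 + 8.18*c - 2.49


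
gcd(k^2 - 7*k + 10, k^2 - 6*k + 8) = k - 2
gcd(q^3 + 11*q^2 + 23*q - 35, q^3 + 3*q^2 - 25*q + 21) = q^2 + 6*q - 7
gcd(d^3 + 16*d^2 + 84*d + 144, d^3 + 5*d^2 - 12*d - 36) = d + 6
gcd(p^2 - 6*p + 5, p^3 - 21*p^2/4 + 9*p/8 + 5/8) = p - 5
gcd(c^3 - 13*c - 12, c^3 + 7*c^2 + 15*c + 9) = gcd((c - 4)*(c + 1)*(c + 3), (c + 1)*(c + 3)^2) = c^2 + 4*c + 3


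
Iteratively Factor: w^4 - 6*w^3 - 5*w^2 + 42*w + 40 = (w - 5)*(w^3 - w^2 - 10*w - 8) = (w - 5)*(w - 4)*(w^2 + 3*w + 2) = (w - 5)*(w - 4)*(w + 1)*(w + 2)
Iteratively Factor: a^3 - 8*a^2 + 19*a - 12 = (a - 1)*(a^2 - 7*a + 12) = (a - 3)*(a - 1)*(a - 4)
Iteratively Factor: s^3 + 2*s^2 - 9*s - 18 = (s + 3)*(s^2 - s - 6) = (s + 2)*(s + 3)*(s - 3)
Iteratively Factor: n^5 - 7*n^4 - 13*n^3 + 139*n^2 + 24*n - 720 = (n - 4)*(n^4 - 3*n^3 - 25*n^2 + 39*n + 180) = (n - 4)*(n + 3)*(n^3 - 6*n^2 - 7*n + 60) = (n - 4)^2*(n + 3)*(n^2 - 2*n - 15) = (n - 5)*(n - 4)^2*(n + 3)*(n + 3)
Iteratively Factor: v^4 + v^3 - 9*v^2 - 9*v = (v + 3)*(v^3 - 2*v^2 - 3*v) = (v - 3)*(v + 3)*(v^2 + v) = v*(v - 3)*(v + 3)*(v + 1)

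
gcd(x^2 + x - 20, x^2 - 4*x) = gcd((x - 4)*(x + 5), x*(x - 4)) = x - 4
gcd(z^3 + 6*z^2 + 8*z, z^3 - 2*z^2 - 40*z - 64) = z^2 + 6*z + 8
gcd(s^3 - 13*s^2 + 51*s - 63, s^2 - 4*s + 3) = s - 3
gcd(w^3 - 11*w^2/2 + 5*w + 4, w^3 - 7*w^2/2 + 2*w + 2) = w^2 - 3*w/2 - 1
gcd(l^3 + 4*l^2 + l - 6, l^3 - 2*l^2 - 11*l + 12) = l^2 + 2*l - 3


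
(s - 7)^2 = s^2 - 14*s + 49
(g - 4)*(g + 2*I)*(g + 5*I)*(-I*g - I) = -I*g^4 + 7*g^3 + 3*I*g^3 - 21*g^2 + 14*I*g^2 - 28*g - 30*I*g - 40*I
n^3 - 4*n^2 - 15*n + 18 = (n - 6)*(n - 1)*(n + 3)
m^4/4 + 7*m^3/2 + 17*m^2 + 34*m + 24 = (m/4 + 1/2)*(m + 2)*(m + 4)*(m + 6)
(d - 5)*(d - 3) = d^2 - 8*d + 15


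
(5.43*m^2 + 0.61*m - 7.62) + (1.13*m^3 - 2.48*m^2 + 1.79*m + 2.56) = 1.13*m^3 + 2.95*m^2 + 2.4*m - 5.06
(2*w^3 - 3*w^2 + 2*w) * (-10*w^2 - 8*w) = -20*w^5 + 14*w^4 + 4*w^3 - 16*w^2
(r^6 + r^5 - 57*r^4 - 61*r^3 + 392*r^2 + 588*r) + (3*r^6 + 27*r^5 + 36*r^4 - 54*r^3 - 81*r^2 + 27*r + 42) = 4*r^6 + 28*r^5 - 21*r^4 - 115*r^3 + 311*r^2 + 615*r + 42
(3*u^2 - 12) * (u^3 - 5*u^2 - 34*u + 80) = 3*u^5 - 15*u^4 - 114*u^3 + 300*u^2 + 408*u - 960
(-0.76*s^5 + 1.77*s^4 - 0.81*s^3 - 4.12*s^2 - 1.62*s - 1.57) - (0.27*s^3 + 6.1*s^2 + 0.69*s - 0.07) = -0.76*s^5 + 1.77*s^4 - 1.08*s^3 - 10.22*s^2 - 2.31*s - 1.5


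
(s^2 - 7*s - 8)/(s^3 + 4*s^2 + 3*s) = (s - 8)/(s*(s + 3))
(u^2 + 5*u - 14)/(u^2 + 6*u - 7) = (u - 2)/(u - 1)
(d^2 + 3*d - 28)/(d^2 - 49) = (d - 4)/(d - 7)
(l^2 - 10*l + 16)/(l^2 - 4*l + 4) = (l - 8)/(l - 2)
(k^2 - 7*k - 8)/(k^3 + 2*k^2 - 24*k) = (k^2 - 7*k - 8)/(k*(k^2 + 2*k - 24))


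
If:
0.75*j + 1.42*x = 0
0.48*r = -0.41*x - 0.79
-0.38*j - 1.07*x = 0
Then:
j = 0.00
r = -1.65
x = 0.00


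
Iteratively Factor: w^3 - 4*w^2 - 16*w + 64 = (w + 4)*(w^2 - 8*w + 16) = (w - 4)*(w + 4)*(w - 4)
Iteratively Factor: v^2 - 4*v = (v)*(v - 4)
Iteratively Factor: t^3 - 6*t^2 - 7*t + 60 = (t - 4)*(t^2 - 2*t - 15) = (t - 5)*(t - 4)*(t + 3)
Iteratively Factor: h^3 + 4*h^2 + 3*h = (h + 3)*(h^2 + h) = (h + 1)*(h + 3)*(h)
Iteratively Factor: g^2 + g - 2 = (g - 1)*(g + 2)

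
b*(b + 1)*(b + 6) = b^3 + 7*b^2 + 6*b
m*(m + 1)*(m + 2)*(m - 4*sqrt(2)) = m^4 - 4*sqrt(2)*m^3 + 3*m^3 - 12*sqrt(2)*m^2 + 2*m^2 - 8*sqrt(2)*m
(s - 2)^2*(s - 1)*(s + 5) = s^4 - 17*s^2 + 36*s - 20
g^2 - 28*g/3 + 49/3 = (g - 7)*(g - 7/3)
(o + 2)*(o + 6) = o^2 + 8*o + 12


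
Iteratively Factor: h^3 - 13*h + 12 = (h - 3)*(h^2 + 3*h - 4) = (h - 3)*(h + 4)*(h - 1)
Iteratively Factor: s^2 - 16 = (s + 4)*(s - 4)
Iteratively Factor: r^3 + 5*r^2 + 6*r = (r + 2)*(r^2 + 3*r) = r*(r + 2)*(r + 3)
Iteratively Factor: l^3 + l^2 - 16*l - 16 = (l + 4)*(l^2 - 3*l - 4) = (l - 4)*(l + 4)*(l + 1)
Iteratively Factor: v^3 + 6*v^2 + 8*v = (v + 2)*(v^2 + 4*v) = (v + 2)*(v + 4)*(v)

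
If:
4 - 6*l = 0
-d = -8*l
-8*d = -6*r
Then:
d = 16/3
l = 2/3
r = 64/9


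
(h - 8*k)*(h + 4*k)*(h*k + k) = h^3*k - 4*h^2*k^2 + h^2*k - 32*h*k^3 - 4*h*k^2 - 32*k^3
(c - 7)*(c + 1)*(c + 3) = c^3 - 3*c^2 - 25*c - 21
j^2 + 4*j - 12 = (j - 2)*(j + 6)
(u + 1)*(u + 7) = u^2 + 8*u + 7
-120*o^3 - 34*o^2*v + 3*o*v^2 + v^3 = (-6*o + v)*(4*o + v)*(5*o + v)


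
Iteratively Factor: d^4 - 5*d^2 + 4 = (d + 1)*(d^3 - d^2 - 4*d + 4) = (d - 2)*(d + 1)*(d^2 + d - 2) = (d - 2)*(d - 1)*(d + 1)*(d + 2)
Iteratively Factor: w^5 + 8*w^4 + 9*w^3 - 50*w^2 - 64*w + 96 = (w + 3)*(w^4 + 5*w^3 - 6*w^2 - 32*w + 32) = (w + 3)*(w + 4)*(w^3 + w^2 - 10*w + 8) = (w - 1)*(w + 3)*(w + 4)*(w^2 + 2*w - 8) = (w - 2)*(w - 1)*(w + 3)*(w + 4)*(w + 4)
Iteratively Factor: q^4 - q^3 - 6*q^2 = (q + 2)*(q^3 - 3*q^2) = q*(q + 2)*(q^2 - 3*q) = q*(q - 3)*(q + 2)*(q)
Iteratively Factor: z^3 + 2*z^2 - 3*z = (z - 1)*(z^2 + 3*z) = z*(z - 1)*(z + 3)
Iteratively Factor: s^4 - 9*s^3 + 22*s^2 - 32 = (s - 4)*(s^3 - 5*s^2 + 2*s + 8) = (s - 4)*(s + 1)*(s^2 - 6*s + 8) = (s - 4)^2*(s + 1)*(s - 2)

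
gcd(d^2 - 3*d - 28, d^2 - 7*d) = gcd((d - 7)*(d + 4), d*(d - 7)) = d - 7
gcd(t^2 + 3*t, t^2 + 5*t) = t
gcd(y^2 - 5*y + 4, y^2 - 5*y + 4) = y^2 - 5*y + 4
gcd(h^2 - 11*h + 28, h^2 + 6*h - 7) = 1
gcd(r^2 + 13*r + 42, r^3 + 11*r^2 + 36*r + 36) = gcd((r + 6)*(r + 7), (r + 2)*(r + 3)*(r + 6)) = r + 6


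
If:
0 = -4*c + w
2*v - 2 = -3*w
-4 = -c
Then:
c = 4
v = -23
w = 16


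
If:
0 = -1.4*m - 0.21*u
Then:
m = -0.15*u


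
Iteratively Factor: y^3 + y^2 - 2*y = (y + 2)*(y^2 - y) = y*(y + 2)*(y - 1)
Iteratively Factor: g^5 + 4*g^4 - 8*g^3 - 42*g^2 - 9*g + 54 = (g + 3)*(g^4 + g^3 - 11*g^2 - 9*g + 18) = (g - 3)*(g + 3)*(g^3 + 4*g^2 + g - 6) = (g - 3)*(g - 1)*(g + 3)*(g^2 + 5*g + 6) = (g - 3)*(g - 1)*(g + 3)^2*(g + 2)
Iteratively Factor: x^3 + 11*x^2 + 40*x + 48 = (x + 3)*(x^2 + 8*x + 16) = (x + 3)*(x + 4)*(x + 4)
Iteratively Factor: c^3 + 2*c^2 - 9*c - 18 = (c + 3)*(c^2 - c - 6) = (c - 3)*(c + 3)*(c + 2)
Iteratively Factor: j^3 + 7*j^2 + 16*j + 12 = (j + 3)*(j^2 + 4*j + 4) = (j + 2)*(j + 3)*(j + 2)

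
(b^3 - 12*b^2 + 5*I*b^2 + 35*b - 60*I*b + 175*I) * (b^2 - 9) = b^5 - 12*b^4 + 5*I*b^4 + 26*b^3 - 60*I*b^3 + 108*b^2 + 130*I*b^2 - 315*b + 540*I*b - 1575*I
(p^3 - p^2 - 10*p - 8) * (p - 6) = p^4 - 7*p^3 - 4*p^2 + 52*p + 48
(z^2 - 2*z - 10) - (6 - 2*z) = z^2 - 16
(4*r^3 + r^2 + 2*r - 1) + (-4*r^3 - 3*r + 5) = r^2 - r + 4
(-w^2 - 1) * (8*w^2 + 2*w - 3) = -8*w^4 - 2*w^3 - 5*w^2 - 2*w + 3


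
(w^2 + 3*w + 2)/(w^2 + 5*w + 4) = (w + 2)/(w + 4)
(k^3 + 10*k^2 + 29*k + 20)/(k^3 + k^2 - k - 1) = (k^2 + 9*k + 20)/(k^2 - 1)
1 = 1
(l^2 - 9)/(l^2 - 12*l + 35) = (l^2 - 9)/(l^2 - 12*l + 35)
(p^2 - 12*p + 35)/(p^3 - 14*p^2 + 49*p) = (p - 5)/(p*(p - 7))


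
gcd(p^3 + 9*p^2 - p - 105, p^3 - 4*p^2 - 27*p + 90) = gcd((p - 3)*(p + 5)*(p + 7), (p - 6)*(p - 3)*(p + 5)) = p^2 + 2*p - 15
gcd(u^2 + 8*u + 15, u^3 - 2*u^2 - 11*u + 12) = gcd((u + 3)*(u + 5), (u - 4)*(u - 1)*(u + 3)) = u + 3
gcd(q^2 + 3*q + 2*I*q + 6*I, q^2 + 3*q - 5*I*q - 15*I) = q + 3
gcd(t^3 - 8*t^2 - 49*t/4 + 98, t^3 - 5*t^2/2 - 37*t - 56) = t^2 - 9*t/2 - 28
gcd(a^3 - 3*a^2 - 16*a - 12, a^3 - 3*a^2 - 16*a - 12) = a^3 - 3*a^2 - 16*a - 12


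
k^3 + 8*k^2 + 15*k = k*(k + 3)*(k + 5)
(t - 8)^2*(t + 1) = t^3 - 15*t^2 + 48*t + 64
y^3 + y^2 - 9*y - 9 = (y - 3)*(y + 1)*(y + 3)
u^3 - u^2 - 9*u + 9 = (u - 3)*(u - 1)*(u + 3)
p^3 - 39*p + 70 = (p - 5)*(p - 2)*(p + 7)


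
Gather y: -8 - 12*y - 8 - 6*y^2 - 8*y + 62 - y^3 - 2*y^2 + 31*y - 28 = -y^3 - 8*y^2 + 11*y + 18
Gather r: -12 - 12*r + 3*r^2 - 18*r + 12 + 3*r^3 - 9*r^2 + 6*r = 3*r^3 - 6*r^2 - 24*r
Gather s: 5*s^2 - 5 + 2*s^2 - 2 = 7*s^2 - 7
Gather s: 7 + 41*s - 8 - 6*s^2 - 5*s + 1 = -6*s^2 + 36*s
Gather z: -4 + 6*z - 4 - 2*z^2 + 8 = -2*z^2 + 6*z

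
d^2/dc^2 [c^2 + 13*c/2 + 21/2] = 2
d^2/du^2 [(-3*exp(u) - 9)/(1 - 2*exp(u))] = (42*exp(u) + 21)*exp(u)/(8*exp(3*u) - 12*exp(2*u) + 6*exp(u) - 1)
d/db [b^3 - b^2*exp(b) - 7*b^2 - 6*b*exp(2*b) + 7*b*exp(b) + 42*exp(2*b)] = -b^2*exp(b) + 3*b^2 - 12*b*exp(2*b) + 5*b*exp(b) - 14*b + 78*exp(2*b) + 7*exp(b)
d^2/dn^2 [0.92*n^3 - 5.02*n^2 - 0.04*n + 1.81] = 5.52*n - 10.04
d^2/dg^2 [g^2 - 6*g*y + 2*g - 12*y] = 2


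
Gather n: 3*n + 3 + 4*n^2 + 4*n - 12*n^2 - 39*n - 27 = -8*n^2 - 32*n - 24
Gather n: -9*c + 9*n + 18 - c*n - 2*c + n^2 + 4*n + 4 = -11*c + n^2 + n*(13 - c) + 22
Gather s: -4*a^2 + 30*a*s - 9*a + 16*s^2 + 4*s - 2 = -4*a^2 - 9*a + 16*s^2 + s*(30*a + 4) - 2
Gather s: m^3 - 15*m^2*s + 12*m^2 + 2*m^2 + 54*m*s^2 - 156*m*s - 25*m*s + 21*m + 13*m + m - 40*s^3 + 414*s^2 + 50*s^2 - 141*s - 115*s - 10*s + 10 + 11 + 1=m^3 + 14*m^2 + 35*m - 40*s^3 + s^2*(54*m + 464) + s*(-15*m^2 - 181*m - 266) + 22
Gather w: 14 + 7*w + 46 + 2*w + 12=9*w + 72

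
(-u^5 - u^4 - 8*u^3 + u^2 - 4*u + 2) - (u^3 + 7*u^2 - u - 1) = -u^5 - u^4 - 9*u^3 - 6*u^2 - 3*u + 3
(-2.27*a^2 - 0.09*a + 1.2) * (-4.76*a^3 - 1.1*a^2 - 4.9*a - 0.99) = 10.8052*a^5 + 2.9254*a^4 + 5.51*a^3 + 1.3683*a^2 - 5.7909*a - 1.188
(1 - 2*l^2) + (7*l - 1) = -2*l^2 + 7*l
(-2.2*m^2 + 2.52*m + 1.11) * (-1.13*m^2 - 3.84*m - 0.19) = 2.486*m^4 + 5.6004*m^3 - 10.5131*m^2 - 4.7412*m - 0.2109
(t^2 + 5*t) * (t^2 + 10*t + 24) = t^4 + 15*t^3 + 74*t^2 + 120*t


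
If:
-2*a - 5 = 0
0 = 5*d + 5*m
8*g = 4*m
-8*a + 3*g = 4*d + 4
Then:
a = -5/2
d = 32/11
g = -16/11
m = -32/11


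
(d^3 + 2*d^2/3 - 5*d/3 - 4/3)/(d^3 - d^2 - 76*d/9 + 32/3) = 3*(d^2 + 2*d + 1)/(3*d^2 + d - 24)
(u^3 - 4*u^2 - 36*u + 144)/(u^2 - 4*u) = u - 36/u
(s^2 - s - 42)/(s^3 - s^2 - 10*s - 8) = (-s^2 + s + 42)/(-s^3 + s^2 + 10*s + 8)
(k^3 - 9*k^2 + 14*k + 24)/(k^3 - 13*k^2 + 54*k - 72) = (k + 1)/(k - 3)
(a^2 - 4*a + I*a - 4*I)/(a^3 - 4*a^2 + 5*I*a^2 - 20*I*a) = (a + I)/(a*(a + 5*I))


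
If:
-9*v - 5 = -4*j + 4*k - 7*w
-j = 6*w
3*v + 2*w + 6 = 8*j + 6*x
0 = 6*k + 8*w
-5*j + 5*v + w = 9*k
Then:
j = -225/493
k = -50/493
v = -645/986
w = 75/986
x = 2577/1972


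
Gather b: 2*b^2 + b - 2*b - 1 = 2*b^2 - b - 1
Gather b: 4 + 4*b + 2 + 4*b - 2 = 8*b + 4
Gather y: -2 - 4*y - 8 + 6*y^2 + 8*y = 6*y^2 + 4*y - 10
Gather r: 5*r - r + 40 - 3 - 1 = 4*r + 36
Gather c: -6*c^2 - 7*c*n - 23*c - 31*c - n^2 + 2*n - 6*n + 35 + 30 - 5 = -6*c^2 + c*(-7*n - 54) - n^2 - 4*n + 60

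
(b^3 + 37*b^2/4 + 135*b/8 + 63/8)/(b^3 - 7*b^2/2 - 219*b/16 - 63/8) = 2*(2*b^2 + 17*b + 21)/(4*b^2 - 17*b - 42)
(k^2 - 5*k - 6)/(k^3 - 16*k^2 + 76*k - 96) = (k + 1)/(k^2 - 10*k + 16)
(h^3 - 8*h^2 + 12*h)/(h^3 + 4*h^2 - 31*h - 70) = h*(h^2 - 8*h + 12)/(h^3 + 4*h^2 - 31*h - 70)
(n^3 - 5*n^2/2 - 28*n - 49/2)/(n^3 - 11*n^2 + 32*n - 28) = (2*n^2 + 9*n + 7)/(2*(n^2 - 4*n + 4))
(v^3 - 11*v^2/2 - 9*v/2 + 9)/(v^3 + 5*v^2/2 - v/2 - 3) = (v - 6)/(v + 2)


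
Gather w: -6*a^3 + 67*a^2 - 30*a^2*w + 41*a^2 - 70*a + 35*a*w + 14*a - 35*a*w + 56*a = -6*a^3 - 30*a^2*w + 108*a^2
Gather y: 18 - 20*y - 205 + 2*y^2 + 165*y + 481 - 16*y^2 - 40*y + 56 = -14*y^2 + 105*y + 350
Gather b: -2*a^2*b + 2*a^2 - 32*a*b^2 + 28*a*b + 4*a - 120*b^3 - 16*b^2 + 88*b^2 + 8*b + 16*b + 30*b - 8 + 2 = 2*a^2 + 4*a - 120*b^3 + b^2*(72 - 32*a) + b*(-2*a^2 + 28*a + 54) - 6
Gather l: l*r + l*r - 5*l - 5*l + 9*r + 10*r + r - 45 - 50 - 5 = l*(2*r - 10) + 20*r - 100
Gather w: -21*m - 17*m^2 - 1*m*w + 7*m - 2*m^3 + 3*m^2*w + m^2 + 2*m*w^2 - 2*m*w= -2*m^3 - 16*m^2 + 2*m*w^2 - 14*m + w*(3*m^2 - 3*m)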